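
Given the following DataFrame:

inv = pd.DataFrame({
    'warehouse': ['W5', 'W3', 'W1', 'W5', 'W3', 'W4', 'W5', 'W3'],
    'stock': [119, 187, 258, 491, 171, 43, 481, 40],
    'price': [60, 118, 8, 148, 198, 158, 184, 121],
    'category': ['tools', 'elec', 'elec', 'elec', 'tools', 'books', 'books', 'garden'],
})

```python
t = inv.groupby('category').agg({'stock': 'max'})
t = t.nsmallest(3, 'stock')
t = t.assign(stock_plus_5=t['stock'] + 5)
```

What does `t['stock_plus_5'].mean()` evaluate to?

235.666666667

group by category, max of stock:
          stock
category       
books       481
elec        491
garden       40
tools       171
take 3 rows with smallest stock:
          stock
category       
garden       40
tools       171
books       481
add column stock_plus_5 = t['stock'] + 5:
          stock  stock_plus_5
category                     
garden       40            45
tools       171           176
books       481           486
Hence 235.666666667.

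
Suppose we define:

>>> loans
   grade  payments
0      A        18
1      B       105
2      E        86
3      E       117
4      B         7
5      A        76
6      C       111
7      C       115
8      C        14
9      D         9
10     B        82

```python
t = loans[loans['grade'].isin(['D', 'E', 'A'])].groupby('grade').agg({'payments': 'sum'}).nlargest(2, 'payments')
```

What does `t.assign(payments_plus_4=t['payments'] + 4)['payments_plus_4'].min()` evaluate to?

filter rows where grade in ['D', 'E', 'A']:
  grade  payments
0     A        18
2     E        86
3     E       117
5     A        76
9     D         9
group by grade, sum of payments:
       payments
grade          
A            94
D             9
E           203
take 2 rows with largest payments:
       payments
grade          
E           203
A            94
add column payments_plus_4 = t['payments'] + 4:
       payments  payments_plus_4
grade                           
E           203              207
A            94               98
Hence 98.

98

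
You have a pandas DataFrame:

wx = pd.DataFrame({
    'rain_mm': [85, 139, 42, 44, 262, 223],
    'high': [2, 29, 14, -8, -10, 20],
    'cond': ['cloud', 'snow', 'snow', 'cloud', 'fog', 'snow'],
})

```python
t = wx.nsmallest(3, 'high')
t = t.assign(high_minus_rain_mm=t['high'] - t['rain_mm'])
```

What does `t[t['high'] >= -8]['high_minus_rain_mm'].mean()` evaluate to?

-67.5

take 3 rows with smallest high:
   rain_mm  high   cond
4      262   -10    fog
3       44    -8  cloud
0       85     2  cloud
add column high_minus_rain_mm = t['high'] - t['rain_mm']:
   rain_mm  high   cond  high_minus_rain_mm
4      262   -10    fog                -272
3       44    -8  cloud                 -52
0       85     2  cloud                 -83
filter rows where high >= -8:
   rain_mm  high   cond  high_minus_rain_mm
3       44    -8  cloud                 -52
0       85     2  cloud                 -83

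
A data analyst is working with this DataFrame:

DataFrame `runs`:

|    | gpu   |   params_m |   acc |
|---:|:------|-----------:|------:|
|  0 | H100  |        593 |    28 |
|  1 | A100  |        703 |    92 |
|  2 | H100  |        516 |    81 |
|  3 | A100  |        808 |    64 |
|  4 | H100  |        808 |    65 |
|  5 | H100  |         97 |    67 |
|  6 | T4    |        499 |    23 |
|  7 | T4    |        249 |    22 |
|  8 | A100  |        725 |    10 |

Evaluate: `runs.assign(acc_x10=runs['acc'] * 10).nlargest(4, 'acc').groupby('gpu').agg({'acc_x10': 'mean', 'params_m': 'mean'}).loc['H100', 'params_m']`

add column acc_x10 = runs['acc'] * 10:
    gpu  params_m  acc  acc_x10
0  H100       593   28      280
1  A100       703   92      920
2  H100       516   81      810
3  A100       808   64      640
4  H100       808   65      650
5  H100        97   67      670
6    T4       499   23      230
7    T4       249   22      220
8  A100       725   10      100
take 4 rows with largest acc:
    gpu  params_m  acc  acc_x10
1  A100       703   92      920
2  H100       516   81      810
5  H100        97   67      670
4  H100       808   65      650
group by gpu: mean(acc_x10), mean(params_m):
      acc_x10    params_m
gpu                      
A100    920.0  703.000000
H100    710.0  473.666667
The value at row 'H100', column 'params_m' is 473.666666667.

473.666666667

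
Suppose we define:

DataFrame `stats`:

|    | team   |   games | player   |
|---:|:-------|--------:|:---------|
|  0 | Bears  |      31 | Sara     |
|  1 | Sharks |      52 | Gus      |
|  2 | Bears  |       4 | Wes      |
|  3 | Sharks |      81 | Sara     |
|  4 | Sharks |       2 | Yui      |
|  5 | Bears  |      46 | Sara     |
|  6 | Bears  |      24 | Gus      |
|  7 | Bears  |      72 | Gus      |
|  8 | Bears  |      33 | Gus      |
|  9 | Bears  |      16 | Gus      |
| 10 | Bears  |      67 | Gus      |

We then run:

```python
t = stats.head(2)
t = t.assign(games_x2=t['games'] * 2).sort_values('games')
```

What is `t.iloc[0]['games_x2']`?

take first 2 rows:
     team  games player
0   Bears     31   Sara
1  Sharks     52    Gus
add column games_x2 = t['games'] * 2:
     team  games player  games_x2
0   Bears     31   Sara        62
1  Sharks     52    Gus       104
sort by games:
     team  games player  games_x2
0   Bears     31   Sara        62
1  Sharks     52    Gus       104
The value at position 0, column 'games_x2' is 62.

62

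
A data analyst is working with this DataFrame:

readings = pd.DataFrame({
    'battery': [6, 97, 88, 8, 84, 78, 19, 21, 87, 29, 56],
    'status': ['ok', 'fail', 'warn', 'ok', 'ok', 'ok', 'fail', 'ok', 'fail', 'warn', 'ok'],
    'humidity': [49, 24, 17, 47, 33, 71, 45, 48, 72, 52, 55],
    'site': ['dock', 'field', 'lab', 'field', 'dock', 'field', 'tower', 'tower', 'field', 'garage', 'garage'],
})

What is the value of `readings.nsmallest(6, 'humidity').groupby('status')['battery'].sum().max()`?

take 6 rows with smallest humidity:
   battery status  humidity   site
2       88   warn        17    lab
1       97   fail        24  field
4       84     ok        33   dock
6       19   fail        45  tower
3        8     ok        47  field
7       21     ok        48  tower
group by status, sum of battery:
status
fail    116
ok      113
warn     88
Name: battery, dtype: int64
Hence 116.

116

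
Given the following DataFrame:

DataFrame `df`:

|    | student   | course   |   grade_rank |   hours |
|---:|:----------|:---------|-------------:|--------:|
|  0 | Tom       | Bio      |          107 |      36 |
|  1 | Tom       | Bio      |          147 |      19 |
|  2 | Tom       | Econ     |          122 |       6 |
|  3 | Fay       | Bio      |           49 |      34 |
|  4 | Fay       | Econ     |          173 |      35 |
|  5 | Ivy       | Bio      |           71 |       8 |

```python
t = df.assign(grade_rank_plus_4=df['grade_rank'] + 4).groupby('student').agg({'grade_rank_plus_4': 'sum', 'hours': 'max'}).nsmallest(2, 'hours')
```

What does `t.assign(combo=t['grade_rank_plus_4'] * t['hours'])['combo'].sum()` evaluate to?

8650

add column grade_rank_plus_4 = df['grade_rank'] + 4:
  student course  grade_rank  hours  grade_rank_plus_4
0     Tom    Bio         107     36                111
1     Tom    Bio         147     19                151
2     Tom   Econ         122      6                126
3     Fay    Bio          49     34                 53
4     Fay   Econ         173     35                177
5     Ivy    Bio          71      8                 75
group by student: sum(grade_rank_plus_4), max(hours):
         grade_rank_plus_4  hours
student                          
Fay                    230     35
Ivy                     75      8
Tom                    388     36
take 2 rows with smallest hours:
         grade_rank_plus_4  hours
student                          
Ivy                     75      8
Fay                    230     35
add column combo = t['grade_rank_plus_4'] * t['hours']:
         grade_rank_plus_4  hours  combo
student                                 
Ivy                     75      8    600
Fay                    230     35   8050
Finally, sum of column 'combo' = 8650.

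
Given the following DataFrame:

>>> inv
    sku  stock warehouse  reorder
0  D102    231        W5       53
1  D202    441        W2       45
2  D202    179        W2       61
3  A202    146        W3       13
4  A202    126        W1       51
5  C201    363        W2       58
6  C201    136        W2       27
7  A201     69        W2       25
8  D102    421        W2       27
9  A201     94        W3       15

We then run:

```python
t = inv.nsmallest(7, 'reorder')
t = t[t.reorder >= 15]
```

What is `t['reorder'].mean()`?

31.6666666667

take 7 rows with smallest reorder:
    sku  stock warehouse  reorder
3  A202    146        W3       13
9  A201     94        W3       15
7  A201     69        W2       25
6  C201    136        W2       27
8  D102    421        W2       27
1  D202    441        W2       45
4  A202    126        W1       51
filter rows where reorder >= 15:
    sku  stock warehouse  reorder
9  A201     94        W3       15
7  A201     69        W2       25
6  C201    136        W2       27
8  D102    421        W2       27
1  D202    441        W2       45
4  A202    126        W1       51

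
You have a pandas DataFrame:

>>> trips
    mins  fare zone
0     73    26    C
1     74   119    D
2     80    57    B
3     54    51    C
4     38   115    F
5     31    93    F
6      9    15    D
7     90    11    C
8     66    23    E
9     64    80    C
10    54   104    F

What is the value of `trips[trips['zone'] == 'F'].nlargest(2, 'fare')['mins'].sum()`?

92

filter rows where zone == 'F':
    mins  fare zone
4     38   115    F
5     31    93    F
10    54   104    F
take 2 rows with largest fare:
    mins  fare zone
4     38   115    F
10    54   104    F
So sum() = 92.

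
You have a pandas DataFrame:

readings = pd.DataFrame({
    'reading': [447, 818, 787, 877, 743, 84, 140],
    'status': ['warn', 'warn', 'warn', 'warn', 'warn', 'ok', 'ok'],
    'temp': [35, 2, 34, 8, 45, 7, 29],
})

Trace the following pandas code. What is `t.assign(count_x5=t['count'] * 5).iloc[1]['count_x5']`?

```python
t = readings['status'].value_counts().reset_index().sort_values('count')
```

value_counts of status:
status
warn    5
ok      2
Name: count, dtype: int64
reset_index():
  status  count
0   warn      5
1     ok      2
sort by count:
  status  count
1     ok      2
0   warn      5
add column count_x5 = t['count'] * 5:
  status  count  count_x5
1     ok      2        10
0   warn      5        25

25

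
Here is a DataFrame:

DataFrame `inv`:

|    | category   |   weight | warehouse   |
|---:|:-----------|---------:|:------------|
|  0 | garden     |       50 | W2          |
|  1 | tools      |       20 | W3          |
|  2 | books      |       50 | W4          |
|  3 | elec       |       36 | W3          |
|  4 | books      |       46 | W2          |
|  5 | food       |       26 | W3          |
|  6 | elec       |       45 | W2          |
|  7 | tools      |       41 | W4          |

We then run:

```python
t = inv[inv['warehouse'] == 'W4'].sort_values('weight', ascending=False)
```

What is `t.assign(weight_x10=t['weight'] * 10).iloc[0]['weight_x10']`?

filter rows where warehouse == 'W4':
  category  weight warehouse
2    books      50        W4
7    tools      41        W4
sort by weight descending:
  category  weight warehouse
2    books      50        W4
7    tools      41        W4
add column weight_x10 = t['weight'] * 10:
  category  weight warehouse  weight_x10
2    books      50        W4         500
7    tools      41        W4         410

500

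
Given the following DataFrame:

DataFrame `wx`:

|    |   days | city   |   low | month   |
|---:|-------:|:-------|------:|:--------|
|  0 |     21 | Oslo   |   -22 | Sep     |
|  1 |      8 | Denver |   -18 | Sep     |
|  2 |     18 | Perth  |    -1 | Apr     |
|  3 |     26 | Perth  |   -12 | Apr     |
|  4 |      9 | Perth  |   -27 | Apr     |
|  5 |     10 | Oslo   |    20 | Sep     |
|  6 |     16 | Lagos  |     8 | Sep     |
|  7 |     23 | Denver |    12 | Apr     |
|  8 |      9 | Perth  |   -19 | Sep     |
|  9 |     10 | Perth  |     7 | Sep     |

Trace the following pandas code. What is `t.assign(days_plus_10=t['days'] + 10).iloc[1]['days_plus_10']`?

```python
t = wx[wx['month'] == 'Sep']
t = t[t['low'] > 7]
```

filter rows where month == 'Sep':
   days    city  low month
0    21    Oslo  -22   Sep
1     8  Denver  -18   Sep
5    10    Oslo   20   Sep
6    16   Lagos    8   Sep
8     9   Perth  -19   Sep
9    10   Perth    7   Sep
filter rows where low > 7:
   days   city  low month
5    10   Oslo   20   Sep
6    16  Lagos    8   Sep
add column days_plus_10 = t['days'] + 10:
   days   city  low month  days_plus_10
5    10   Oslo   20   Sep            20
6    16  Lagos    8   Sep            26
Taking the value at position 1, column 'days_plus_10' gives 26.

26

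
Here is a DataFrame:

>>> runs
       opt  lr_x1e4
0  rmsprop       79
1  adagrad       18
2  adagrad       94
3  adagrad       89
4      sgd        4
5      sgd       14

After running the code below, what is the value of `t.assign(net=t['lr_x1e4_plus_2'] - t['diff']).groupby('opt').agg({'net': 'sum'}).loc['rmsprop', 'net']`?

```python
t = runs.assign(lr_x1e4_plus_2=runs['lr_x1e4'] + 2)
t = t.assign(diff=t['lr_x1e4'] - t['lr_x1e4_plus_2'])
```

add column lr_x1e4_plus_2 = runs['lr_x1e4'] + 2:
       opt  lr_x1e4  lr_x1e4_plus_2
0  rmsprop       79              81
1  adagrad       18              20
2  adagrad       94              96
3  adagrad       89              91
4      sgd        4               6
5      sgd       14              16
add column diff = t['lr_x1e4'] - t['lr_x1e4_plus_2']:
       opt  lr_x1e4  lr_x1e4_plus_2  diff
0  rmsprop       79              81    -2
1  adagrad       18              20    -2
2  adagrad       94              96    -2
3  adagrad       89              91    -2
4      sgd        4               6    -2
5      sgd       14              16    -2
add column net = t['lr_x1e4_plus_2'] - t['diff']:
       opt  lr_x1e4  lr_x1e4_plus_2  diff  net
0  rmsprop       79              81    -2   83
1  adagrad       18              20    -2   22
2  adagrad       94              96    -2   98
3  adagrad       89              91    -2   93
4      sgd        4               6    -2    8
5      sgd       14              16    -2   18
group by opt, sum of net:
         net
opt         
adagrad  213
rmsprop   83
sgd       26
Finally, value at row 'rmsprop', column 'net' = 83.

83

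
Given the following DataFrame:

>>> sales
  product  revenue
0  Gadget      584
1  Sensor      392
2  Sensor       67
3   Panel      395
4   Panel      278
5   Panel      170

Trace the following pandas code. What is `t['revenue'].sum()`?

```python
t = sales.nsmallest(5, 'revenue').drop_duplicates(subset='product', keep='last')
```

787

take 5 rows with smallest revenue:
  product  revenue
2  Sensor       67
5   Panel      170
4   Panel      278
1  Sensor      392
3   Panel      395
drop duplicate product (keep=last):
  product  revenue
1  Sensor      392
3   Panel      395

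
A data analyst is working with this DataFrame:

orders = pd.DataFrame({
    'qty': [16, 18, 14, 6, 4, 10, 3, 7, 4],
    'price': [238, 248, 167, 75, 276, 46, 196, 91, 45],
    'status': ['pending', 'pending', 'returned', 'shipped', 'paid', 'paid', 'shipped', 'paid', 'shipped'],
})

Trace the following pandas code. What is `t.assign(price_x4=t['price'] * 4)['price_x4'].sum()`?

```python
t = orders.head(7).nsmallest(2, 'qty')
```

take first 7 rows:
   qty  price    status
0   16    238   pending
1   18    248   pending
2   14    167  returned
3    6     75   shipped
4    4    276      paid
5   10     46      paid
6    3    196   shipped
take 2 rows with smallest qty:
   qty  price   status
6    3    196  shipped
4    4    276     paid
add column price_x4 = t['price'] * 4:
   qty  price   status  price_x4
6    3    196  shipped       784
4    4    276     paid      1104
Taking the sum of column 'price_x4' gives 1888.

1888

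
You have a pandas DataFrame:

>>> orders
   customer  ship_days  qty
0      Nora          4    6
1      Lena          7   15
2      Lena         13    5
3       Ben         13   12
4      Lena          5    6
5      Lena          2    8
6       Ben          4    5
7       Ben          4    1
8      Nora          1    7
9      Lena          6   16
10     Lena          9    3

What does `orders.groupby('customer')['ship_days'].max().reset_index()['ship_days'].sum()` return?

30

group by customer, max of ship_days:
customer
Ben     13
Lena    13
Nora     4
Name: ship_days, dtype: int64
reset_index():
  customer  ship_days
0      Ben         13
1     Lena         13
2     Nora          4
The sum of column 'ship_days' is 30.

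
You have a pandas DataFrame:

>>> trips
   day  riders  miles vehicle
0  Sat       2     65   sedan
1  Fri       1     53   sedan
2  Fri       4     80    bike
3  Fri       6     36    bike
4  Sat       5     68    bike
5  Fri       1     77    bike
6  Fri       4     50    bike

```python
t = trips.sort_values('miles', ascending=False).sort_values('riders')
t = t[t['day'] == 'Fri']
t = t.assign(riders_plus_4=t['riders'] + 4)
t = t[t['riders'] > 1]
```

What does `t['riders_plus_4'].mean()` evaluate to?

8.66666666667

sort by miles descending:
   day  riders  miles vehicle
2  Fri       4     80    bike
5  Fri       1     77    bike
4  Sat       5     68    bike
0  Sat       2     65   sedan
1  Fri       1     53   sedan
6  Fri       4     50    bike
3  Fri       6     36    bike
sort by riders:
   day  riders  miles vehicle
5  Fri       1     77    bike
1  Fri       1     53   sedan
0  Sat       2     65   sedan
2  Fri       4     80    bike
6  Fri       4     50    bike
4  Sat       5     68    bike
3  Fri       6     36    bike
filter rows where day == 'Fri':
   day  riders  miles vehicle
5  Fri       1     77    bike
1  Fri       1     53   sedan
2  Fri       4     80    bike
6  Fri       4     50    bike
3  Fri       6     36    bike
add column riders_plus_4 = t['riders'] + 4:
   day  riders  miles vehicle  riders_plus_4
5  Fri       1     77    bike              5
1  Fri       1     53   sedan              5
2  Fri       4     80    bike              8
6  Fri       4     50    bike              8
3  Fri       6     36    bike             10
filter rows where riders > 1:
   day  riders  miles vehicle  riders_plus_4
2  Fri       4     80    bike              8
6  Fri       4     50    bike              8
3  Fri       6     36    bike             10
Then the mean of column 'riders_plus_4': 8.66666666667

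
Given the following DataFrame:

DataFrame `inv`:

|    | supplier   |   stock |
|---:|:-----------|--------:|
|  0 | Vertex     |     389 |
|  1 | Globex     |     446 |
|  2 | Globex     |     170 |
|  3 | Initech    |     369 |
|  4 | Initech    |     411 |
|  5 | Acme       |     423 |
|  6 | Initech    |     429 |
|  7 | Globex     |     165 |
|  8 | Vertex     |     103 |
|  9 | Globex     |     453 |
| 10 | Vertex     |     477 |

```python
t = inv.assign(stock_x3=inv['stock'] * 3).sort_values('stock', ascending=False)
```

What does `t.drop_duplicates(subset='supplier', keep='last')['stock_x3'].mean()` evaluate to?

add column stock_x3 = inv['stock'] * 3:
   supplier  stock  stock_x3
0    Vertex    389      1167
1    Globex    446      1338
2    Globex    170       510
3   Initech    369      1107
4   Initech    411      1233
5      Acme    423      1269
6   Initech    429      1287
7    Globex    165       495
8    Vertex    103       309
9    Globex    453      1359
10   Vertex    477      1431
sort by stock descending:
   supplier  stock  stock_x3
10   Vertex    477      1431
9    Globex    453      1359
1    Globex    446      1338
6   Initech    429      1287
5      Acme    423      1269
4   Initech    411      1233
0    Vertex    389      1167
3   Initech    369      1107
2    Globex    170       510
7    Globex    165       495
8    Vertex    103       309
drop duplicate supplier (keep=last):
  supplier  stock  stock_x3
5     Acme    423      1269
3  Initech    369      1107
7   Globex    165       495
8   Vertex    103       309
So mean() = 795.0.

795.0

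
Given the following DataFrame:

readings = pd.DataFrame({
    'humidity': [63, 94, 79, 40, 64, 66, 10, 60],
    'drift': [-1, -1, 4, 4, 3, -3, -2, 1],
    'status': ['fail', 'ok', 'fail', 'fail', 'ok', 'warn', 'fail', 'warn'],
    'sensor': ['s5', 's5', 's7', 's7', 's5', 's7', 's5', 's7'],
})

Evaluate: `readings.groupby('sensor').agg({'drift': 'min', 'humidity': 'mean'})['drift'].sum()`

-5

group by sensor: min(drift), mean(humidity):
        drift  humidity
sensor                 
s5         -2     57.75
s7         -3     61.25
So sum() = -5.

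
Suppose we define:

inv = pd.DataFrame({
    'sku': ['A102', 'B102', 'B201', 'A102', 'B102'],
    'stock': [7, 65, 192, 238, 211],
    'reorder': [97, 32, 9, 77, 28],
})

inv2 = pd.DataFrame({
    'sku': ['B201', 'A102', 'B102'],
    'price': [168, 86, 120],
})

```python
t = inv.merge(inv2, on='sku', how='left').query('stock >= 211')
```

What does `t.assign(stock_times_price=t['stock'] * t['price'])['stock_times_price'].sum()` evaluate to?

merge on 'sku' (how='left') → 5 rows:
    sku  stock  reorder  price
0  A102      7       97     86
1  B102     65       32    120
2  B201    192        9    168
3  A102    238       77     86
4  B102    211       28    120
filter rows where stock >= 211:
    sku  stock  reorder  price
3  A102    238       77     86
4  B102    211       28    120
add column stock_times_price = t['stock'] * t['price']:
    sku  stock  reorder  price  stock_times_price
3  A102    238       77     86              20468
4  B102    211       28    120              25320
Reading off the sum of column 'stock_times_price', we get 45788.

45788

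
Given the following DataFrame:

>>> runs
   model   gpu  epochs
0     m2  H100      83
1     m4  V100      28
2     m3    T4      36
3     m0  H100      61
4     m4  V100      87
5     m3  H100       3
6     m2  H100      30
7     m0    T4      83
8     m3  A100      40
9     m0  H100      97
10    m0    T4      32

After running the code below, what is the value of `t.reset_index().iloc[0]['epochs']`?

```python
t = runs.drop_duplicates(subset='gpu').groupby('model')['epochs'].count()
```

1

drop duplicate gpu (keep=first):
  model   gpu  epochs
0    m2  H100      83
1    m4  V100      28
2    m3    T4      36
8    m3  A100      40
group by model, count of epochs:
model
m2    1
m3    2
m4    1
Name: epochs, dtype: int64
reset_index():
  model  epochs
0    m2       1
1    m3       2
2    m4       1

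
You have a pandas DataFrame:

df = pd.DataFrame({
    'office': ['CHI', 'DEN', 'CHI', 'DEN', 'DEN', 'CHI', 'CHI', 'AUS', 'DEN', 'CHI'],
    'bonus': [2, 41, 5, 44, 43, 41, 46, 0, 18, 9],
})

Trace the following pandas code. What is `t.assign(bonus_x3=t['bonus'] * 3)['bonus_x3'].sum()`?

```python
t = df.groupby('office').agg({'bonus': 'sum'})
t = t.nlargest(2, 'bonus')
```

group by office, sum of bonus:
        bonus
office       
AUS         0
CHI       103
DEN       146
take 2 rows with largest bonus:
        bonus
office       
DEN       146
CHI       103
add column bonus_x3 = t['bonus'] * 3:
        bonus  bonus_x3
office                 
DEN       146       438
CHI       103       309
The sum of column 'bonus_x3' is 747.

747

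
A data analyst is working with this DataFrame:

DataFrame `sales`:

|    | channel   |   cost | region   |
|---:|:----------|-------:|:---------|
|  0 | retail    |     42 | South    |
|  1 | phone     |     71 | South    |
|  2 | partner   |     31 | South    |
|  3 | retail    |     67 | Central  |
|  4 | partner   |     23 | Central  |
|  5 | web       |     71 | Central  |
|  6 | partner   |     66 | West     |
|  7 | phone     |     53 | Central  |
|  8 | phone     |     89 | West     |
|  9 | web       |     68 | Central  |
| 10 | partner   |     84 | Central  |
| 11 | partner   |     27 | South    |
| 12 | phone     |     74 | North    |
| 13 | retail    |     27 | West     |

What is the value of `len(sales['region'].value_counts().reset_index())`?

4

value_counts of region:
region
Central    6
South      4
West       3
North      1
Name: count, dtype: int64
reset_index():
    region  count
0  Central      6
1    South      4
2     West      3
3    North      1
The number of rows is 4.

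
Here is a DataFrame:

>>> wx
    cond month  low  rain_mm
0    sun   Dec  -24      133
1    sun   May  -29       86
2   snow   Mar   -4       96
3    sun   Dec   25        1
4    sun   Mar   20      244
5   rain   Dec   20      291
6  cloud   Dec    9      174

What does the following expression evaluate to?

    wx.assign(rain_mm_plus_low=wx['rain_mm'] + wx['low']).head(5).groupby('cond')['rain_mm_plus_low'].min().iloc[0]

92

add column rain_mm_plus_low = wx['rain_mm'] + wx['low']:
    cond month  low  rain_mm  rain_mm_plus_low
0    sun   Dec  -24      133               109
1    sun   May  -29       86                57
2   snow   Mar   -4       96                92
3    sun   Dec   25        1                26
4    sun   Mar   20      244               264
5   rain   Dec   20      291               311
6  cloud   Dec    9      174               183
take first 5 rows:
   cond month  low  rain_mm  rain_mm_plus_low
0   sun   Dec  -24      133               109
1   sun   May  -29       86                57
2  snow   Mar   -4       96                92
3   sun   Dec   25        1                26
4   sun   Mar   20      244               264
group by cond, min of rain_mm_plus_low:
cond
snow    92
sun     26
Name: rain_mm_plus_low, dtype: int64
Reading off the value at position 0, we get 92.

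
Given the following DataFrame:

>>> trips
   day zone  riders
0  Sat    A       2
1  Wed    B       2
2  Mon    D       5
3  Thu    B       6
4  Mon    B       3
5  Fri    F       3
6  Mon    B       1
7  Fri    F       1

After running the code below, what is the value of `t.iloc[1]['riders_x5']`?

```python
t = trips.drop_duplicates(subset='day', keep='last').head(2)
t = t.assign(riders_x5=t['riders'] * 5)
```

10

drop duplicate day (keep=last):
   day zone  riders
0  Sat    A       2
1  Wed    B       2
3  Thu    B       6
6  Mon    B       1
7  Fri    F       1
take first 2 rows:
   day zone  riders
0  Sat    A       2
1  Wed    B       2
add column riders_x5 = t['riders'] * 5:
   day zone  riders  riders_x5
0  Sat    A       2         10
1  Wed    B       2         10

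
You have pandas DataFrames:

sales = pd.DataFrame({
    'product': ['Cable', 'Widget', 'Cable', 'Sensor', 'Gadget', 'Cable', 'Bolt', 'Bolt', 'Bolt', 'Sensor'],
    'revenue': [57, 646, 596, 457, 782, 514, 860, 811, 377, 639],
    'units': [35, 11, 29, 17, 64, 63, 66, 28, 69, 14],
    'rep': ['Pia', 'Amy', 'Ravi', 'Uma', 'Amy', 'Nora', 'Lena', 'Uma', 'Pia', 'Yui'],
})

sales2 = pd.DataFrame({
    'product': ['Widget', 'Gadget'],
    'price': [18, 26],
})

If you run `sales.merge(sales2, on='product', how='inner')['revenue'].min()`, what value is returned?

merge on 'product' (how='inner') → 2 rows:
  product  revenue  units  rep  price
0  Widget      646     11  Amy     18
1  Gadget      782     64  Amy     26

646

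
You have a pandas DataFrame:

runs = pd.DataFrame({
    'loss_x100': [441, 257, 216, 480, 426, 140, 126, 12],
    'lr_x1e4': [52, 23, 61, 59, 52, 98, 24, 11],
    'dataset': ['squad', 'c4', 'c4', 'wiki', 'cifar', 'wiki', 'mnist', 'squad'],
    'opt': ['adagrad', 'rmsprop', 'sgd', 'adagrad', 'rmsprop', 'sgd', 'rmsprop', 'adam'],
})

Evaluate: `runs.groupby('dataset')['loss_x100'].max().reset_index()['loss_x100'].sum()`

group by dataset, max of loss_x100:
dataset
c4       257
cifar    426
mnist    126
squad    441
wiki     480
Name: loss_x100, dtype: int64
reset_index():
  dataset  loss_x100
0      c4        257
1   cifar        426
2   mnist        126
3   squad        441
4    wiki        480
Reading off the sum of column 'loss_x100', we get 1730.

1730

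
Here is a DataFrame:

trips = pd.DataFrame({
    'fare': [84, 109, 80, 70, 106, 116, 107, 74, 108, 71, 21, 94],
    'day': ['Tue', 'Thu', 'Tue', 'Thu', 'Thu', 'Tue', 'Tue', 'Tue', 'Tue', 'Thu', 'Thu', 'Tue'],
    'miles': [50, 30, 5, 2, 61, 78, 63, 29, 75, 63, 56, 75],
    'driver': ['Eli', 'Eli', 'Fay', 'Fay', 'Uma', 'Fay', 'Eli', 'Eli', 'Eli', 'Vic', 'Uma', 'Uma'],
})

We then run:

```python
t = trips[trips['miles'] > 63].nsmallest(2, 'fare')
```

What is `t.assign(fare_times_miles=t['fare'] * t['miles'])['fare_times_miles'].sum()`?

filter rows where miles > 63:
    fare  day  miles driver
5    116  Tue     78    Fay
8    108  Tue     75    Eli
11    94  Tue     75    Uma
take 2 rows with smallest fare:
    fare  day  miles driver
11    94  Tue     75    Uma
8    108  Tue     75    Eli
add column fare_times_miles = t['fare'] * t['miles']:
    fare  day  miles driver  fare_times_miles
11    94  Tue     75    Uma              7050
8    108  Tue     75    Eli              8100
Reading off the sum of column 'fare_times_miles', we get 15150.

15150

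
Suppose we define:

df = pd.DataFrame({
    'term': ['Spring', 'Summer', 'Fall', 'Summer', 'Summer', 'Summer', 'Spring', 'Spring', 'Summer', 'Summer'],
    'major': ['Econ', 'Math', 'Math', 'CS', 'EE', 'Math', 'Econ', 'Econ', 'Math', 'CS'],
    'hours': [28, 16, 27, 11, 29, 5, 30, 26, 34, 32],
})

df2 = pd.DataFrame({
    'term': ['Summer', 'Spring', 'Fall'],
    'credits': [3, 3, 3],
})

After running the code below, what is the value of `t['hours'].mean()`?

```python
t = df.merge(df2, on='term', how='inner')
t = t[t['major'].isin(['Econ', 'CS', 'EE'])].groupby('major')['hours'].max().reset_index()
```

merge on 'term' (how='inner') → 10 rows:
     term major  hours  credits
0  Spring  Econ     28        3
1  Summer  Math     16        3
2    Fall  Math     27        3
3  Summer    CS     11        3
4  Summer    EE     29        3
5  Summer  Math      5        3
6  Spring  Econ     30        3
7  Spring  Econ     26        3
8  Summer  Math     34        3
9  Summer    CS     32        3
filter rows where major in ['Econ', 'CS', 'EE']:
     term major  hours  credits
0  Spring  Econ     28        3
3  Summer    CS     11        3
4  Summer    EE     29        3
6  Spring  Econ     30        3
7  Spring  Econ     26        3
9  Summer    CS     32        3
group by major, max of hours:
major
CS      32
EE      29
Econ    30
Name: hours, dtype: int64
reset_index():
  major  hours
0    CS     32
1    EE     29
2  Econ     30
mean of column 'hours' → 30.3333333333

30.3333333333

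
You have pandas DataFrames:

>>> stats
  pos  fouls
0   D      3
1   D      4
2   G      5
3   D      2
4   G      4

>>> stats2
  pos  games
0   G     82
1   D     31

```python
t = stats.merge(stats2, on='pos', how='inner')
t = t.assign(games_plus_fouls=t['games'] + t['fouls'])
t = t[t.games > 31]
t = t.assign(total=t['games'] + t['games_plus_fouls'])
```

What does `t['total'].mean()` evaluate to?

168.5

merge on 'pos' (how='inner') → 5 rows:
  pos  fouls  games
0   D      3     31
1   D      4     31
2   G      5     82
3   D      2     31
4   G      4     82
add column games_plus_fouls = t['games'] + t['fouls']:
  pos  fouls  games  games_plus_fouls
0   D      3     31                34
1   D      4     31                35
2   G      5     82                87
3   D      2     31                33
4   G      4     82                86
filter rows where games > 31:
  pos  fouls  games  games_plus_fouls
2   G      5     82                87
4   G      4     82                86
add column total = t['games'] + t['games_plus_fouls']:
  pos  fouls  games  games_plus_fouls  total
2   G      5     82                87    169
4   G      4     82                86    168
Taking the mean of column 'total' gives 168.5.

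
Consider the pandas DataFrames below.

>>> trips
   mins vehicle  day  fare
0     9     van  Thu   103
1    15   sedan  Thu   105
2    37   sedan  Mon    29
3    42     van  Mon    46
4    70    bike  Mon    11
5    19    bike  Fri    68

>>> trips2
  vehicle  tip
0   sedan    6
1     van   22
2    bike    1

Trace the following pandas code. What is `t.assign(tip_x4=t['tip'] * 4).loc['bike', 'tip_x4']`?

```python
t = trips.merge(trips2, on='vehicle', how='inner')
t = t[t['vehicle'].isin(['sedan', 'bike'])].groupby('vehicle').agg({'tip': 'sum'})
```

8

merge on 'vehicle' (how='inner') → 6 rows:
   mins vehicle  day  fare  tip
0     9     van  Thu   103   22
1    15   sedan  Thu   105    6
2    37   sedan  Mon    29    6
3    42     van  Mon    46   22
4    70    bike  Mon    11    1
5    19    bike  Fri    68    1
filter rows where vehicle in ['sedan', 'bike']:
   mins vehicle  day  fare  tip
1    15   sedan  Thu   105    6
2    37   sedan  Mon    29    6
4    70    bike  Mon    11    1
5    19    bike  Fri    68    1
group by vehicle, sum of tip:
         tip
vehicle     
bike       2
sedan     12
add column tip_x4 = t['tip'] * 4:
         tip  tip_x4
vehicle             
bike       2       8
sedan     12      48
Finally, value at row 'bike', column 'tip_x4' = 8.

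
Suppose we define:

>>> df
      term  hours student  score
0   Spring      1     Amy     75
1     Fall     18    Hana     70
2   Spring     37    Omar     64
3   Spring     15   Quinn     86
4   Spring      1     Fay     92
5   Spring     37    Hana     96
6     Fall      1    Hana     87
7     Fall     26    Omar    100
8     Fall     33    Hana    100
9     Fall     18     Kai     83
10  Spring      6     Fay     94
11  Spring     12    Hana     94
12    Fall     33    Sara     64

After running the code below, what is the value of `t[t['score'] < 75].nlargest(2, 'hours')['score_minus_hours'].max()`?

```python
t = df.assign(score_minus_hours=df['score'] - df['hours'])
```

add column score_minus_hours = df['score'] - df['hours']:
      term  hours student  score  score_minus_hours
0   Spring      1     Amy     75                 74
1     Fall     18    Hana     70                 52
2   Spring     37    Omar     64                 27
3   Spring     15   Quinn     86                 71
4   Spring      1     Fay     92                 91
5   Spring     37    Hana     96                 59
6     Fall      1    Hana     87                 86
7     Fall     26    Omar    100                 74
8     Fall     33    Hana    100                 67
9     Fall     18     Kai     83                 65
10  Spring      6     Fay     94                 88
11  Spring     12    Hana     94                 82
12    Fall     33    Sara     64                 31
filter rows where score < 75:
      term  hours student  score  score_minus_hours
1     Fall     18    Hana     70                 52
2   Spring     37    Omar     64                 27
12    Fall     33    Sara     64                 31
take 2 rows with largest hours:
      term  hours student  score  score_minus_hours
2   Spring     37    Omar     64                 27
12    Fall     33    Sara     64                 31
Reading off the max of column 'score_minus_hours', we get 31.

31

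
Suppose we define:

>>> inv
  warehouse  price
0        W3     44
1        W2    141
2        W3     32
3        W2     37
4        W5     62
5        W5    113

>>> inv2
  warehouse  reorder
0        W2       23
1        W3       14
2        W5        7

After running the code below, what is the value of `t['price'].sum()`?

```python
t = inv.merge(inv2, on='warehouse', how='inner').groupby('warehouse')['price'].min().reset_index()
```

merge on 'warehouse' (how='inner') → 6 rows:
  warehouse  price  reorder
0        W3     44       14
1        W2    141       23
2        W3     32       14
3        W2     37       23
4        W5     62        7
5        W5    113        7
group by warehouse, min of price:
warehouse
W2    37
W3    32
W5    62
Name: price, dtype: int64
reset_index():
  warehouse  price
0        W2     37
1        W3     32
2        W5     62
Then the sum of column 'price': 131

131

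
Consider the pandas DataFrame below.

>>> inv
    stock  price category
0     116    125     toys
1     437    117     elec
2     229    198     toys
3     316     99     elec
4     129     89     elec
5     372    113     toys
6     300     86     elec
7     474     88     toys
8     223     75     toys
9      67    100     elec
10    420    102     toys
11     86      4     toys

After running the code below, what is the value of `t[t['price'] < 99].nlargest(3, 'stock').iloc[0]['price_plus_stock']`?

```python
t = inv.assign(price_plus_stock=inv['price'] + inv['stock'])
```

add column price_plus_stock = inv['price'] + inv['stock']:
    stock  price category  price_plus_stock
0     116    125     toys               241
1     437    117     elec               554
2     229    198     toys               427
3     316     99     elec               415
4     129     89     elec               218
5     372    113     toys               485
6     300     86     elec               386
7     474     88     toys               562
8     223     75     toys               298
9      67    100     elec               167
10    420    102     toys               522
11     86      4     toys                90
filter rows where price < 99:
    stock  price category  price_plus_stock
4     129     89     elec               218
6     300     86     elec               386
7     474     88     toys               562
8     223     75     toys               298
11     86      4     toys                90
take 3 rows with largest stock:
   stock  price category  price_plus_stock
7    474     88     toys               562
6    300     86     elec               386
8    223     75     toys               298

562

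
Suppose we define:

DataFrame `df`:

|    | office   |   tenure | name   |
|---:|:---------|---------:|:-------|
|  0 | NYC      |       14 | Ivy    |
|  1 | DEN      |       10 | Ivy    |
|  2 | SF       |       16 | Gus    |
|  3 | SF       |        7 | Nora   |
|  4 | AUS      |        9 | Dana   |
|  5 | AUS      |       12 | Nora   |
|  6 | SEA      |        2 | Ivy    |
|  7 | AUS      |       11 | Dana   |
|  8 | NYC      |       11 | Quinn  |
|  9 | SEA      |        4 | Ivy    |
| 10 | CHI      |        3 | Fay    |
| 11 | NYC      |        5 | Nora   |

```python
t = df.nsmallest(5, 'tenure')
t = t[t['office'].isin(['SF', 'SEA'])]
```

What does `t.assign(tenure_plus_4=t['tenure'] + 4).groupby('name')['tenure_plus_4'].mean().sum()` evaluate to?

18.0

take 5 rows with smallest tenure:
   office  tenure  name
6     SEA       2   Ivy
10    CHI       3   Fay
9     SEA       4   Ivy
11    NYC       5  Nora
3      SF       7  Nora
filter rows where office in ['SF', 'SEA']:
  office  tenure  name
6    SEA       2   Ivy
9    SEA       4   Ivy
3     SF       7  Nora
add column tenure_plus_4 = t['tenure'] + 4:
  office  tenure  name  tenure_plus_4
6    SEA       2   Ivy              6
9    SEA       4   Ivy              8
3     SF       7  Nora             11
group by name, mean of tenure_plus_4:
name
Ivy      7.0
Nora    11.0
Name: tenure_plus_4, dtype: float64
Finally, sum of the resulting series = 18.0.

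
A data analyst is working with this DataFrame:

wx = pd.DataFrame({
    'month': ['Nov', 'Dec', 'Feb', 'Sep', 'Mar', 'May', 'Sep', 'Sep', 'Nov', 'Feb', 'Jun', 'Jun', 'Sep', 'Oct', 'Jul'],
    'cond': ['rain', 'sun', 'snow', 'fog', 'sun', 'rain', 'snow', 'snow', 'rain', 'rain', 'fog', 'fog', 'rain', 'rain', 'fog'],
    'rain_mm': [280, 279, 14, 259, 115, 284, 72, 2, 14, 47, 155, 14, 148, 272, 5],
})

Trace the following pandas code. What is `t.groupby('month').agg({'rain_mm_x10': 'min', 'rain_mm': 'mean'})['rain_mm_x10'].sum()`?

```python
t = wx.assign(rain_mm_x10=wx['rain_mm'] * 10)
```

add column rain_mm_x10 = wx['rain_mm'] * 10:
   month  cond  rain_mm  rain_mm_x10
0    Nov  rain      280         2800
1    Dec   sun      279         2790
2    Feb  snow       14          140
3    Sep   fog      259         2590
4    Mar   sun      115         1150
5    May  rain      284         2840
6    Sep  snow       72          720
7    Sep  snow        2           20
8    Nov  rain       14          140
9    Feb  rain       47          470
10   Jun   fog      155         1550
11   Jun   fog       14          140
12   Sep  rain      148         1480
13   Oct  rain      272         2720
14   Jul   fog        5           50
group by month: min(rain_mm_x10), mean(rain_mm):
       rain_mm_x10  rain_mm
month                      
Dec           2790   279.00
Feb            140    30.50
Jul             50     5.00
Jun            140    84.50
Mar           1150   115.00
May           2840   284.00
Nov            140   147.00
Oct           2720   272.00
Sep             20   120.25

9990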